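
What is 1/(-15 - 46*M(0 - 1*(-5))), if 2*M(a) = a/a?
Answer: -1/38 ≈ -0.026316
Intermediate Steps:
M(a) = ½ (M(a) = (a/a)/2 = (½)*1 = ½)
1/(-15 - 46*M(0 - 1*(-5))) = 1/(-15 - 46*½) = 1/(-15 - 23) = 1/(-38) = -1/38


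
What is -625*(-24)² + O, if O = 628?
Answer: -359372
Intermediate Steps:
-625*(-24)² + O = -625*(-24)² + 628 = -625*576 + 628 = -360000 + 628 = -359372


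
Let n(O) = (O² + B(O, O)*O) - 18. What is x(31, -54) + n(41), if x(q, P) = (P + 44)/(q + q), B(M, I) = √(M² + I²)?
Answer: 51548/31 + 1681*√2 ≈ 4040.1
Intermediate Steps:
B(M, I) = √(I² + M²)
x(q, P) = (44 + P)/(2*q) (x(q, P) = (44 + P)/((2*q)) = (44 + P)*(1/(2*q)) = (44 + P)/(2*q))
n(O) = -18 + O² + O*√2*√(O²) (n(O) = (O² + √(O² + O²)*O) - 18 = (O² + √(2*O²)*O) - 18 = (O² + (√2*√(O²))*O) - 18 = (O² + O*√2*√(O²)) - 18 = -18 + O² + O*√2*√(O²))
x(31, -54) + n(41) = (½)*(44 - 54)/31 + (-18 + 41² + 41*√2*√(41²)) = (½)*(1/31)*(-10) + (-18 + 1681 + 41*√2*√1681) = -5/31 + (-18 + 1681 + 41*√2*41) = -5/31 + (-18 + 1681 + 1681*√2) = -5/31 + (1663 + 1681*√2) = 51548/31 + 1681*√2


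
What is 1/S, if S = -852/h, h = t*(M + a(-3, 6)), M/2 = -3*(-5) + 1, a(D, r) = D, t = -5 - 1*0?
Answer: 145/852 ≈ 0.17019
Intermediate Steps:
t = -5 (t = -5 + 0 = -5)
M = 32 (M = 2*(-3*(-5) + 1) = 2*(15 + 1) = 2*16 = 32)
h = -145 (h = -5*(32 - 3) = -5*29 = -145)
S = 852/145 (S = -852/(-145) = -852*(-1/145) = 852/145 ≈ 5.8759)
1/S = 1/(852/145) = 145/852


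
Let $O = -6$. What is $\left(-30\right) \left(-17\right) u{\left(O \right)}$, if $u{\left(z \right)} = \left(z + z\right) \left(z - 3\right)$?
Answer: $55080$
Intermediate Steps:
$u{\left(z \right)} = 2 z \left(-3 + z\right)$
$\left(-30\right) \left(-17\right) u{\left(O \right)} = \left(-30\right) \left(-17\right) 2 \left(-6\right) \left(-3 - 6\right) = 510 \cdot 2 \left(-6\right) \left(-9\right) = 510 \cdot 108 = 55080$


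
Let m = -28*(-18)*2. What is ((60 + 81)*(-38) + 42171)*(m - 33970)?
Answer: -1213430106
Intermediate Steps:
m = 1008 (m = 504*2 = 1008)
((60 + 81)*(-38) + 42171)*(m - 33970) = ((60 + 81)*(-38) + 42171)*(1008 - 33970) = (141*(-38) + 42171)*(-32962) = (-5358 + 42171)*(-32962) = 36813*(-32962) = -1213430106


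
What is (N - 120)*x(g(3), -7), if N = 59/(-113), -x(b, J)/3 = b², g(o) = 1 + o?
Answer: 653712/113 ≈ 5785.1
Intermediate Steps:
x(b, J) = -3*b²
N = -59/113 (N = 59*(-1/113) = -59/113 ≈ -0.52212)
(N - 120)*x(g(3), -7) = (-59/113 - 120)*(-3*(1 + 3)²) = -(-40857)*4²/113 = -(-40857)*16/113 = -13619/113*(-48) = 653712/113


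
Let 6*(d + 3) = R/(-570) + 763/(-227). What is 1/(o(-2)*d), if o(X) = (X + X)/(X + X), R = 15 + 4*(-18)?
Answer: -13620/48263 ≈ -0.28220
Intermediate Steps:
R = -57 (R = 15 - 72 = -57)
o(X) = 1 (o(X) = (2*X)/((2*X)) = (2*X)*(1/(2*X)) = 1)
d = -48263/13620 (d = -3 + (-57/(-570) + 763/(-227))/6 = -3 + (-57*(-1/570) + 763*(-1/227))/6 = -3 + (⅒ - 763/227)/6 = -3 + (⅙)*(-7403/2270) = -3 - 7403/13620 = -48263/13620 ≈ -3.5435)
1/(o(-2)*d) = 1/(1*(-48263/13620)) = 1/(-48263/13620) = -13620/48263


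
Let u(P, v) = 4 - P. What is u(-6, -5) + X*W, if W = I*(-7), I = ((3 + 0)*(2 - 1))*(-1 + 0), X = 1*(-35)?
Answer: -725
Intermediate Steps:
X = -35
I = -3 (I = (3*1)*(-1) = 3*(-1) = -3)
W = 21 (W = -3*(-7) = 21)
u(-6, -5) + X*W = (4 - 1*(-6)) - 35*21 = (4 + 6) - 735 = 10 - 735 = -725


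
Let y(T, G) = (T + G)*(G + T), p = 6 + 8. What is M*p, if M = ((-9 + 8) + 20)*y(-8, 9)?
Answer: 266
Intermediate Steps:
p = 14
y(T, G) = (G + T)² (y(T, G) = (G + T)*(G + T) = (G + T)²)
M = 19 (M = ((-9 + 8) + 20)*(9 - 8)² = (-1 + 20)*1² = 19*1 = 19)
M*p = 19*14 = 266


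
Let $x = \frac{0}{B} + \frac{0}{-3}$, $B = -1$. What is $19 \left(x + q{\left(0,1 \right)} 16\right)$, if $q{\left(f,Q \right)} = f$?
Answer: $0$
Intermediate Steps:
$x = 0$ ($x = \frac{0}{-1} + \frac{0}{-3} = 0 \left(-1\right) + 0 \left(- \frac{1}{3}\right) = 0 + 0 = 0$)
$19 \left(x + q{\left(0,1 \right)} 16\right) = 19 \left(0 + 0 \cdot 16\right) = 19 \left(0 + 0\right) = 19 \cdot 0 = 0$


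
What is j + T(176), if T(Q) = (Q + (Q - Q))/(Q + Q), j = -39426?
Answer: -78851/2 ≈ -39426.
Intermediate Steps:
T(Q) = 1/2 (T(Q) = (Q + 0)/((2*Q)) = Q*(1/(2*Q)) = 1/2)
j + T(176) = -39426 + 1/2 = -78851/2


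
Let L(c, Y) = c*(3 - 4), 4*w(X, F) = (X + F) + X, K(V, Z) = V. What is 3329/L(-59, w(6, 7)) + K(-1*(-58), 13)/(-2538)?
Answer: 4222790/74871 ≈ 56.401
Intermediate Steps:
w(X, F) = X/2 + F/4 (w(X, F) = ((X + F) + X)/4 = ((F + X) + X)/4 = (F + 2*X)/4 = X/2 + F/4)
L(c, Y) = -c (L(c, Y) = c*(-1) = -c)
3329/L(-59, w(6, 7)) + K(-1*(-58), 13)/(-2538) = 3329/((-1*(-59))) - 1*(-58)/(-2538) = 3329/59 + 58*(-1/2538) = 3329*(1/59) - 29/1269 = 3329/59 - 29/1269 = 4222790/74871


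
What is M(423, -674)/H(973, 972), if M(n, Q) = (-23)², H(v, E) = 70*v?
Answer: 529/68110 ≈ 0.0077669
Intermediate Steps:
M(n, Q) = 529
M(423, -674)/H(973, 972) = 529/((70*973)) = 529/68110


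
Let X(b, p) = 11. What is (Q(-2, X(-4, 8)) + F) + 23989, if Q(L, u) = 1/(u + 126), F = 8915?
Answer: 4507849/137 ≈ 32904.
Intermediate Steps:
Q(L, u) = 1/(126 + u)
(Q(-2, X(-4, 8)) + F) + 23989 = (1/(126 + 11) + 8915) + 23989 = (1/137 + 8915) + 23989 = 1221356/137 + 23989 = 4507849/137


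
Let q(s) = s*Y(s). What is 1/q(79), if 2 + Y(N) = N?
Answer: 1/6083 ≈ 0.00016439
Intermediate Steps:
Y(N) = -2 + N
q(s) = s*(-2 + s)
1/q(79) = 1/(79*(-2 + 79)) = 1/(79*77) = 1/6083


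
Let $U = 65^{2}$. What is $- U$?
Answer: $-4225$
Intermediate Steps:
$U = 4225$
$- U = \left(-1\right) 4225 = -4225$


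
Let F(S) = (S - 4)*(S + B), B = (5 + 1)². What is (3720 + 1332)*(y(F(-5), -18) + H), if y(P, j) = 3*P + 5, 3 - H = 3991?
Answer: -24350640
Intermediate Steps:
H = -3988 (H = 3 - 1*3991 = 3 - 3991 = -3988)
B = 36 (B = 6² = 36)
F(S) = (-4 + S)*(36 + S) (F(S) = (S - 4)*(S + 36) = (-4 + S)*(36 + S))
y(P, j) = 5 + 3*P
(3720 + 1332)*(y(F(-5), -18) + H) = (3720 + 1332)*((5 + 3*(-144 + (-5)² + 32*(-5))) - 3988) = 5052*((5 + 3*(-144 + 25 - 160)) - 3988) = 5052*((5 + 3*(-279)) - 3988) = 5052*((5 - 837) - 3988) = 5052*(-832 - 3988) = 5052*(-4820) = -24350640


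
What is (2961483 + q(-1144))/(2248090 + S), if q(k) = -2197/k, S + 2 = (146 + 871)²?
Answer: 260610673/288849176 ≈ 0.90224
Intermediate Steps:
S = 1034287 (S = -2 + (146 + 871)² = -2 + 1017² = -2 + 1034289 = 1034287)
(2961483 + q(-1144))/(2248090 + S) = (2961483 - 2197/(-1144))/(2248090 + 1034287) = (2961483 - 2197*(-1/1144))/3282377 = (2961483 + 169/88)*(1/3282377) = (260610673/88)*(1/3282377) = 260610673/288849176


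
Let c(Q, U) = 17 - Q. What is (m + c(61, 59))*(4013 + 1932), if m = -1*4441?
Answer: -26663325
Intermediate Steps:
m = -4441
(m + c(61, 59))*(4013 + 1932) = (-4441 + (17 - 1*61))*(4013 + 1932) = (-4441 + (17 - 61))*5945 = (-4441 - 44)*5945 = -4485*5945 = -26663325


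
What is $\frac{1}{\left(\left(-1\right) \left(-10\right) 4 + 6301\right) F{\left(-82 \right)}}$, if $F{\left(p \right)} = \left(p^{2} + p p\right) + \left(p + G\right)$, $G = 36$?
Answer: $\frac{1}{84982082} \approx 1.1767 \cdot 10^{-8}$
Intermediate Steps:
$F{\left(p \right)} = 36 + p + 2 p^{2}$ ($F{\left(p \right)} = \left(p^{2} + p p\right) + \left(p + 36\right) = \left(p^{2} + p^{2}\right) + \left(36 + p\right) = 2 p^{2} + \left(36 + p\right) = 36 + p + 2 p^{2}$)
$\frac{1}{\left(\left(-1\right) \left(-10\right) 4 + 6301\right) F{\left(-82 \right)}} = \frac{1}{\left(\left(-1\right) \left(-10\right) 4 + 6301\right) \left(36 - 82 + 2 \left(-82\right)^{2}\right)} = \frac{1}{\left(10 \cdot 4 + 6301\right) \left(36 - 82 + 2 \cdot 6724\right)} = \frac{1}{\left(40 + 6301\right) \left(36 - 82 + 13448\right)} = \frac{1}{6341 \cdot 13402} = \frac{1}{6341} \cdot \frac{1}{13402} = \frac{1}{84982082}$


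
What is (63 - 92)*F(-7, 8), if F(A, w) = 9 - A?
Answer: -464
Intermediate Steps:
(63 - 92)*F(-7, 8) = (63 - 92)*(9 - 1*(-7)) = -29*(9 + 7) = -29*16 = -464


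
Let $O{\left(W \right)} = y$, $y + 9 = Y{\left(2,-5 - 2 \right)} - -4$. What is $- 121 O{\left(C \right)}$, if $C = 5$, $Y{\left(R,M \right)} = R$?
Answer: $363$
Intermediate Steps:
$y = -3$ ($y = -9 + \left(2 - -4\right) = -9 + \left(2 + 4\right) = -9 + 6 = -3$)
$O{\left(W \right)} = -3$
$- 121 O{\left(C \right)} = \left(-121\right) \left(-3\right) = 363$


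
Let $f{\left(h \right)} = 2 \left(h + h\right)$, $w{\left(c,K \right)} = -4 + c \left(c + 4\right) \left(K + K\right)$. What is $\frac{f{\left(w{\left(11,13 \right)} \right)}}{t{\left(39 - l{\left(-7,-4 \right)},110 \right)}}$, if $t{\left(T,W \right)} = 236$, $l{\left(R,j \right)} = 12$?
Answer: $\frac{4286}{59} \approx 72.644$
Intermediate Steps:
$w{\left(c,K \right)} = -4 + 2 K c \left(4 + c\right)$ ($w{\left(c,K \right)} = -4 + c \left(4 + c\right) 2 K = -4 + c 2 K \left(4 + c\right) = -4 + 2 K c \left(4 + c\right)$)
$f{\left(h \right)} = 4 h$ ($f{\left(h \right)} = 2 \cdot 2 h = 4 h$)
$\frac{f{\left(w{\left(11,13 \right)} \right)}}{t{\left(39 - l{\left(-7,-4 \right)},110 \right)}} = \frac{4 \left(-4 + 2 \cdot 13 \cdot 11^{2} + 8 \cdot 13 \cdot 11\right)}{236} = 4 \left(-4 + 2 \cdot 13 \cdot 121 + 1144\right) \frac{1}{236} = 4 \left(-4 + 3146 + 1144\right) \frac{1}{236} = 4 \cdot 4286 \cdot \frac{1}{236} = 17144 \cdot \frac{1}{236} = \frac{4286}{59}$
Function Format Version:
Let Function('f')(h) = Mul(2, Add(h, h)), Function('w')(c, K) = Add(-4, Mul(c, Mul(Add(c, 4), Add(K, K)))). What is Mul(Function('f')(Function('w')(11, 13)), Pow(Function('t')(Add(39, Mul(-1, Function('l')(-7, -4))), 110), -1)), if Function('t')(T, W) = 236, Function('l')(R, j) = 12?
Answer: Rational(4286, 59) ≈ 72.644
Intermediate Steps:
Function('w')(c, K) = Add(-4, Mul(2, K, c, Add(4, c))) (Function('w')(c, K) = Add(-4, Mul(c, Mul(Add(4, c), Mul(2, K)))) = Add(-4, Mul(c, Mul(2, K, Add(4, c)))) = Add(-4, Mul(2, K, c, Add(4, c))))
Function('f')(h) = Mul(4, h) (Function('f')(h) = Mul(2, Mul(2, h)) = Mul(4, h))
Mul(Function('f')(Function('w')(11, 13)), Pow(Function('t')(Add(39, Mul(-1, Function('l')(-7, -4))), 110), -1)) = Mul(Mul(4, Add(-4, Mul(2, 13, Pow(11, 2)), Mul(8, 13, 11))), Pow(236, -1)) = Mul(Mul(4, Add(-4, Mul(2, 13, 121), 1144)), Rational(1, 236)) = Mul(Mul(4, Add(-4, 3146, 1144)), Rational(1, 236)) = Mul(Mul(4, 4286), Rational(1, 236)) = Mul(17144, Rational(1, 236)) = Rational(4286, 59)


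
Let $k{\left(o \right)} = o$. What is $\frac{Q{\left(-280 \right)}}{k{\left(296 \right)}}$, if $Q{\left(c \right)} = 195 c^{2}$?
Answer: $\frac{1911000}{37} \approx 51649.0$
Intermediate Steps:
$\frac{Q{\left(-280 \right)}}{k{\left(296 \right)}} = \frac{195 \left(-280\right)^{2}}{296} = 195 \cdot 78400 \cdot \frac{1}{296} = 15288000 \cdot \frac{1}{296} = \frac{1911000}{37}$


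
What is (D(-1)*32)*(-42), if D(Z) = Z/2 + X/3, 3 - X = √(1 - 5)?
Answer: -672 + 896*I ≈ -672.0 + 896.0*I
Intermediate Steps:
X = 3 - 2*I (X = 3 - √(1 - 5) = 3 - √(-4) = 3 - 2*I ≈ 3.0 - 2.0*I)
D(Z) = 1 + Z/2 - 2*I/3 (D(Z) = Z/2 + (3 - 2*I)/3 = Z*(½) + (3 - 2*I)*(⅓) = Z/2 + (1 - 2*I/3) = 1 + Z/2 - 2*I/3)
(D(-1)*32)*(-42) = ((1 + (½)*(-1) - 2*I/3)*32)*(-42) = ((1 - ½ - 2*I/3)*32)*(-42) = ((½ - 2*I/3)*32)*(-42) = (16 - 64*I/3)*(-42) = -672 + 896*I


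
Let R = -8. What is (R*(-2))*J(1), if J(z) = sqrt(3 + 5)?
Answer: 32*sqrt(2) ≈ 45.255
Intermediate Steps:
J(z) = 2*sqrt(2) (J(z) = sqrt(8) = 2*sqrt(2))
(R*(-2))*J(1) = (-8*(-2))*(2*sqrt(2)) = 16*(2*sqrt(2)) = 32*sqrt(2)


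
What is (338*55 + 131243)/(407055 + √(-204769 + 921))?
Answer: 60990271815/165693976873 - 299666*I*√50962/165693976873 ≈ 0.36809 - 0.00040828*I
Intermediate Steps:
(338*55 + 131243)/(407055 + √(-204769 + 921)) = (18590 + 131243)/(407055 + √(-203848)) = 149833/(407055 + 2*I*√50962)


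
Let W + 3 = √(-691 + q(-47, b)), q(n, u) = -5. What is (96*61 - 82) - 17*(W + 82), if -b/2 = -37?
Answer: 4431 - 34*I*√174 ≈ 4431.0 - 448.49*I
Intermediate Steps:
b = 74 (b = -2*(-37) = 74)
W = -3 + 2*I*√174 (W = -3 + √(-691 - 5) = -3 + √(-696) = -3 + 2*I*√174 ≈ -3.0 + 26.382*I)
(96*61 - 82) - 17*(W + 82) = (96*61 - 82) - 17*((-3 + 2*I*√174) + 82) = (5856 - 82) - 17*(79 + 2*I*√174) = 5774 - (1343 + 34*I*√174) = 5774 + (-1343 - 34*I*√174) = 4431 - 34*I*√174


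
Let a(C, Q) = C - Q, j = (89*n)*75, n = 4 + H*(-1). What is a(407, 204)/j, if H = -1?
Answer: 203/33375 ≈ 0.0060824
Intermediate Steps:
n = 5 (n = 4 - 1*(-1) = 4 + 1 = 5)
j = 33375 (j = (89*5)*75 = 445*75 = 33375)
a(407, 204)/j = (407 - 1*204)/33375 = (407 - 204)*(1/33375) = 203*(1/33375) = 203/33375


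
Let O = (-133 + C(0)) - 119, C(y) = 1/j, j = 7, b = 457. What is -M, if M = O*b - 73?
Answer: 806202/7 ≈ 1.1517e+5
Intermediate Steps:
C(y) = ⅐ (C(y) = 1/7 = ⅐)
O = -1763/7 (O = (-133 + ⅐) - 119 = -930/7 - 119 = -1763/7 ≈ -251.86)
M = -806202/7 (M = -1763/7*457 - 73 = -805691/7 - 73 = -806202/7 ≈ -1.1517e+5)
-M = -1*(-806202/7) = 806202/7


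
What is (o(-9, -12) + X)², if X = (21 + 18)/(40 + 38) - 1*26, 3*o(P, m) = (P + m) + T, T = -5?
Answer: 42025/36 ≈ 1167.4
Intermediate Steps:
o(P, m) = -5/3 + P/3 + m/3 (o(P, m) = ((P + m) - 5)/3 = (-5 + P + m)/3 = -5/3 + P/3 + m/3)
X = -51/2 (X = 39/78 - 26 = 39*(1/78) - 26 = ½ - 26 = -51/2 ≈ -25.500)
(o(-9, -12) + X)² = ((-5/3 + (⅓)*(-9) + (⅓)*(-12)) - 51/2)² = ((-5/3 - 3 - 4) - 51/2)² = (-26/3 - 51/2)² = (-205/6)² = 42025/36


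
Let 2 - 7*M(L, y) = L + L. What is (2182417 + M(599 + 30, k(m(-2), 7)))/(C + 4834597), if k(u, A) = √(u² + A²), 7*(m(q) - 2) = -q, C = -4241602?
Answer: 1175051/319305 ≈ 3.6800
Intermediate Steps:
m(q) = 2 - q/7 (m(q) = 2 + (-q)/7 = 2 - q/7)
k(u, A) = √(A² + u²)
M(L, y) = 2/7 - 2*L/7 (M(L, y) = 2/7 - (L + L)/7 = 2/7 - 2*L/7)
(2182417 + M(599 + 30, k(m(-2), 7)))/(C + 4834597) = (2182417 + (2/7 - 2*(599 + 30)/7))/(-4241602 + 4834597) = (2182417 + (2/7 - 2/7*629))/592995 = (2182417 + (2/7 - 1258/7))*(1/592995) = (2182417 - 1256/7)*(1/592995) = (15275663/7)*(1/592995) = 1175051/319305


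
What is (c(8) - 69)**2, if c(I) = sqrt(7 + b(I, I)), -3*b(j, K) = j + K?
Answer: (207 - sqrt(15))**2/9 ≈ 4584.5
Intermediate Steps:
b(j, K) = -K/3 - j/3 (b(j, K) = -(j + K)/3 = -(K + j)/3 = -K/3 - j/3)
c(I) = sqrt(7 - 2*I/3) (c(I) = sqrt(7 + (-I/3 - I/3)) = sqrt(7 - 2*I/3))
(c(8) - 69)**2 = (sqrt(63 - 6*8)/3 - 69)**2 = (sqrt(63 - 48)/3 - 69)**2 = (sqrt(15)/3 - 69)**2 = (-69 + sqrt(15)/3)**2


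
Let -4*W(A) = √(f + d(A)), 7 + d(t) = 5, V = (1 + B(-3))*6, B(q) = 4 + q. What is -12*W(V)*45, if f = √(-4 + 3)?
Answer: 135*√(-2 + I) ≈ 46.381 + 196.47*I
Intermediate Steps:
V = 12 (V = (1 + (4 - 3))*6 = (1 + 1)*6 = 2*6 = 12)
d(t) = -2 (d(t) = -7 + 5 = -2)
f = I (f = √(-1) = I ≈ 1.0*I)
W(A) = -√(-2 + I)/4 (W(A) = -√(I - 2)/4 = -√(-2 + I)/4)
-12*W(V)*45 = -(-3)*√(-2 + I)*45 = (3*√(-2 + I))*45 = 135*√(-2 + I)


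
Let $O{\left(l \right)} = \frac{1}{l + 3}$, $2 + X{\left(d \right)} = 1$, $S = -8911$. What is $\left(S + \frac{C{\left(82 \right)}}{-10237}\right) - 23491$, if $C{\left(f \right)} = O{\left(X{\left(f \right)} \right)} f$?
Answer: $- \frac{331699315}{10237} \approx -32402.0$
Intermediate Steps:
$X{\left(d \right)} = -1$ ($X{\left(d \right)} = -2 + 1 = -1$)
$O{\left(l \right)} = \frac{1}{3 + l}$
$C{\left(f \right)} = \frac{f}{2}$ ($C{\left(f \right)} = \frac{f}{3 - 1} = \frac{f}{2}$)
$\left(S + \frac{C{\left(82 \right)}}{-10237}\right) - 23491 = \left(-8911 + \frac{\frac{1}{2} \cdot 82}{-10237}\right) - 23491 = \left(-8911 + 41 \left(- \frac{1}{10237}\right)\right) - 23491 = \left(-8911 - \frac{41}{10237}\right) - 23491 = - \frac{91221948}{10237} - 23491 = - \frac{331699315}{10237}$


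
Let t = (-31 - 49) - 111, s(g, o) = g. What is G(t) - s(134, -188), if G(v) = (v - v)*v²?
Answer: -134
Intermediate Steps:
t = -191 (t = -80 - 111 = -191)
G(v) = 0 (G(v) = 0*v² = 0)
G(t) - s(134, -188) = 0 - 1*134 = 0 - 134 = -134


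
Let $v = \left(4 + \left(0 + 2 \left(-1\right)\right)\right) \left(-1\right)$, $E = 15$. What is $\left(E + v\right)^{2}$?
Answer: $169$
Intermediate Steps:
$v = -2$ ($v = \left(4 + \left(0 - 2\right)\right) \left(-1\right) = \left(4 - 2\right) \left(-1\right) = 2 \left(-1\right) = -2$)
$\left(E + v\right)^{2} = \left(15 - 2\right)^{2} = 13^{2} = 169$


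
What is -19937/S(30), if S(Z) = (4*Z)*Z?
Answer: -19937/3600 ≈ -5.5381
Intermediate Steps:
S(Z) = 4*Z²
-19937/S(30) = -19937/(4*30²) = -19937/(4*900) = -19937/3600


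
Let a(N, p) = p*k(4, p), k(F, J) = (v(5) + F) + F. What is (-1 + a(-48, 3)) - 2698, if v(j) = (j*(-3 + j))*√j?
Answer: -2675 + 30*√5 ≈ -2607.9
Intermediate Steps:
v(j) = j^(3/2)*(-3 + j)
k(F, J) = 2*F + 10*√5 (k(F, J) = (5^(3/2)*(-3 + 5) + F) + F = ((5*√5)*2 + F) + F = (10*√5 + F) + F = (F + 10*√5) + F = 2*F + 10*√5)
a(N, p) = p*(8 + 10*√5) (a(N, p) = p*(2*4 + 10*√5) = p*(8 + 10*√5))
(-1 + a(-48, 3)) - 2698 = (-1 + 2*3*(4 + 5*√5)) - 2698 = (-1 + (24 + 30*√5)) - 2698 = (23 + 30*√5) - 2698 = -2675 + 30*√5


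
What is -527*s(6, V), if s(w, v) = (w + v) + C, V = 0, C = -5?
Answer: -527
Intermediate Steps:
s(w, v) = -5 + v + w (s(w, v) = (w + v) - 5 = (v + w) - 5 = -5 + v + w)
-527*s(6, V) = -527*(-5 + 0 + 6) = -527*1 = -527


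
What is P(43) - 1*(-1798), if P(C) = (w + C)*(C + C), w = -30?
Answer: 2916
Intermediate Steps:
P(C) = 2*C*(-30 + C) (P(C) = (-30 + C)*(C + C) = (-30 + C)*(2*C) = 2*C*(-30 + C))
P(43) - 1*(-1798) = 2*43*(-30 + 43) - 1*(-1798) = 2*43*13 + 1798 = 1118 + 1798 = 2916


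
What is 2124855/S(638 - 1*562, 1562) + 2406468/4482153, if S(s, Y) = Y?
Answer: 3175894705277/2333707662 ≈ 1360.9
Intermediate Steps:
2124855/S(638 - 1*562, 1562) + 2406468/4482153 = 2124855/1562 + 2406468/4482153 = 2124855*(1/1562) + 2406468*(1/4482153) = 2124855/1562 + 802156/1494051 = 3175894705277/2333707662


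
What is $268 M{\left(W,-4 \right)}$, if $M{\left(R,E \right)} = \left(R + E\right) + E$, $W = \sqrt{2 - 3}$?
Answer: $-2144 + 268 i \approx -2144.0 + 268.0 i$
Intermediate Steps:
$W = i$ ($W = \sqrt{-1} = i \approx 1.0 i$)
$M{\left(R,E \right)} = R + 2 E$ ($M{\left(R,E \right)} = \left(E + R\right) + E = R + 2 E$)
$268 M{\left(W,-4 \right)} = 268 \left(i + 2 \left(-4\right)\right) = 268 \left(i - 8\right) = 268 \left(-8 + i\right) = -2144 + 268 i$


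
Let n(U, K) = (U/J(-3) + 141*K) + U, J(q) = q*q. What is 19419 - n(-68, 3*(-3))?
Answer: 186872/9 ≈ 20764.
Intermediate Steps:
J(q) = q²
n(U, K) = 141*K + 10*U/9 (n(U, K) = (U/((-3)²) + 141*K) + U = (U/9 + 141*K) + U = (141*K + U/9) + U = 141*K + 10*U/9)
19419 - n(-68, 3*(-3)) = 19419 - (141*(3*(-3)) + (10/9)*(-68)) = 19419 - (141*(-9) - 680/9) = 19419 - (-1269 - 680/9) = 19419 - 1*(-12101/9) = 19419 + 12101/9 = 186872/9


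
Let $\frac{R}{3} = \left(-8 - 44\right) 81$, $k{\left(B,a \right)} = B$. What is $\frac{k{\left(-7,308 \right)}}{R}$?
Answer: $\frac{7}{12636} \approx 0.00055397$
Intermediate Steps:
$R = -12636$ ($R = 3 \left(-8 - 44\right) 81 = 3 \left(\left(-52\right) 81\right) = 3 \left(-4212\right) = -12636$)
$\frac{k{\left(-7,308 \right)}}{R} = - \frac{7}{-12636} = \left(-7\right) \left(- \frac{1}{12636}\right) = \frac{7}{12636}$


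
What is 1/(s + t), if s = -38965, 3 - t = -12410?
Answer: -1/26552 ≈ -3.7662e-5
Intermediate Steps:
t = 12413 (t = 3 - 1*(-12410) = 3 + 12410 = 12413)
1/(s + t) = 1/(-38965 + 12413) = 1/(-26552) = -1/26552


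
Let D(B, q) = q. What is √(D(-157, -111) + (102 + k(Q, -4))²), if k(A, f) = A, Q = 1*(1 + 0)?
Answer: √10498 ≈ 102.46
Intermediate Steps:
Q = 1 (Q = 1*1 = 1)
√(D(-157, -111) + (102 + k(Q, -4))²) = √(-111 + (102 + 1)²) = √(-111 + 103²) = √(-111 + 10609) = √10498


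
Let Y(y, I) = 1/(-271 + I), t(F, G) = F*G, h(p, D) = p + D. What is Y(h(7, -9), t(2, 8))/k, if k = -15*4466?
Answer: 1/17082450 ≈ 5.8540e-8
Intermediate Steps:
h(p, D) = D + p
k = -66990
Y(h(7, -9), t(2, 8))/k = 1/((-271 + 2*8)*(-66990)) = -1/66990/(-271 + 16) = -1/66990/(-255) = -1/255*(-1/66990) = 1/17082450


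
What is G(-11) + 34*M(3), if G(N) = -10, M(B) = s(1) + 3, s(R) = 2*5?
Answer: 432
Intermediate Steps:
s(R) = 10
M(B) = 13 (M(B) = 10 + 3 = 13)
G(-11) + 34*M(3) = -10 + 34*13 = -10 + 442 = 432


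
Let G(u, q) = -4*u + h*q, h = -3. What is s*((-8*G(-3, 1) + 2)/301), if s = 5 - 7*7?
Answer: 440/43 ≈ 10.233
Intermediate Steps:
s = -44 (s = 5 - 49 = -44)
G(u, q) = -4*u - 3*q
s*((-8*G(-3, 1) + 2)/301) = -44*(-8*(-4*(-3) - 3*1) + 2)/301 = -44*(-8*(12 - 3) + 2)/301 = -44*(-8*9 + 2)/301 = -44*(-72 + 2)/301 = -(-3080)/301 = -44*(-10/43) = 440/43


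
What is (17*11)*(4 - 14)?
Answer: -1870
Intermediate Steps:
(17*11)*(4 - 14) = 187*(-10) = -1870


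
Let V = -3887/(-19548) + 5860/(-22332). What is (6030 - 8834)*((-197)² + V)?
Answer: -989688360156919/9094707 ≈ -1.0882e+8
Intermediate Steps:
V = -2312233/36378828 (V = -3887*(-1/19548) + 5860*(-1/22332) = 3887/19548 - 1465/5583 = -2312233/36378828 ≈ -0.063560)
(6030 - 8834)*((-197)² + V) = (6030 - 8834)*((-197)² - 2312233/36378828) = -2804*(38809 - 2312233/36378828) = -2804*1411823623619/36378828 = -989688360156919/9094707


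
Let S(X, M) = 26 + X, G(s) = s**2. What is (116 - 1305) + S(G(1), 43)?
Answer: -1162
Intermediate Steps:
(116 - 1305) + S(G(1), 43) = (116 - 1305) + (26 + 1**2) = -1189 + (26 + 1) = -1189 + 27 = -1162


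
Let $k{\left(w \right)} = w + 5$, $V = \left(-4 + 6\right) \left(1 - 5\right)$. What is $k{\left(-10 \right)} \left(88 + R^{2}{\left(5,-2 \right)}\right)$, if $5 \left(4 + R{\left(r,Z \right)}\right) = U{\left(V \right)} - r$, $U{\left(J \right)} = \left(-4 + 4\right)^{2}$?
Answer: $-565$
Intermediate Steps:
$V = -8$ ($V = 2 \left(-4\right) = -8$)
$U{\left(J \right)} = 0$ ($U{\left(J \right)} = 0^{2} = 0$)
$R{\left(r,Z \right)} = -4 - \frac{r}{5}$ ($R{\left(r,Z \right)} = -4 + \frac{0 - r}{5} = -4 + \frac{\left(-1\right) r}{5} = -4 - \frac{r}{5}$)
$k{\left(w \right)} = 5 + w$
$k{\left(-10 \right)} \left(88 + R^{2}{\left(5,-2 \right)}\right) = \left(5 - 10\right) \left(88 + \left(-4 - 1\right)^{2}\right) = - 5 \left(88 + \left(-4 - 1\right)^{2}\right) = - 5 \left(88 + \left(-5\right)^{2}\right) = - 5 \left(88 + 25\right) = \left(-5\right) 113 = -565$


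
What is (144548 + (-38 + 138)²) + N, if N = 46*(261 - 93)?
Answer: 162276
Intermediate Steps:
N = 7728 (N = 46*168 = 7728)
(144548 + (-38 + 138)²) + N = (144548 + (-38 + 138)²) + 7728 = (144548 + 100²) + 7728 = (144548 + 10000) + 7728 = 154548 + 7728 = 162276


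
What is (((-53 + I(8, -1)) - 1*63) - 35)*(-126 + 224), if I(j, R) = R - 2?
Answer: -15092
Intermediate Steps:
I(j, R) = -2 + R
(((-53 + I(8, -1)) - 1*63) - 35)*(-126 + 224) = (((-53 + (-2 - 1)) - 1*63) - 35)*(-126 + 224) = (((-53 - 3) - 63) - 35)*98 = ((-56 - 63) - 35)*98 = (-119 - 35)*98 = -154*98 = -15092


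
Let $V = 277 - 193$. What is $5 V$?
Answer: $420$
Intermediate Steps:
$V = 84$
$5 V = 5 \cdot 84 = 420$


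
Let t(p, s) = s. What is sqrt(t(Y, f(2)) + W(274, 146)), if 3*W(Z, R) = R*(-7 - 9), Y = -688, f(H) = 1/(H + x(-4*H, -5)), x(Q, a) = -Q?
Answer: I*sqrt(700710)/30 ≈ 27.903*I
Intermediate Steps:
f(H) = 1/(5*H) (f(H) = 1/(H - (-4)*H) = 1/(H + 4*H) = 1/(5*H))
W(Z, R) = -16*R/3 (W(Z, R) = (R*(-7 - 9))/3 = (R*(-16))/3 = (-16*R)/3 = -16*R/3)
sqrt(t(Y, f(2)) + W(274, 146)) = sqrt((1/5)/2 - 16/3*146) = sqrt((1/5)*(1/2) - 2336/3) = sqrt(1/10 - 2336/3) = sqrt(-23357/30) = I*sqrt(700710)/30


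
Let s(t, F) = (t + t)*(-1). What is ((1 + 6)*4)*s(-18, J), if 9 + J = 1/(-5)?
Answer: 1008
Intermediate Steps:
J = -46/5 (J = -9 + 1/(-5) = -9 + 1*(-1/5) = -9 - 1/5 = -46/5 ≈ -9.2000)
s(t, F) = -2*t (s(t, F) = (2*t)*(-1) = -2*t)
((1 + 6)*4)*s(-18, J) = ((1 + 6)*4)*(-2*(-18)) = (7*4)*36 = 28*36 = 1008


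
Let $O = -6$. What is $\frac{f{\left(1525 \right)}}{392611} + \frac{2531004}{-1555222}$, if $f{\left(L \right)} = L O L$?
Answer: $- \frac{11347439496972}{305298632321} \approx -37.168$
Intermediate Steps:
$f{\left(L \right)} = - 6 L^{2}$ ($f{\left(L \right)} = L \left(-6\right) L = - 6 L L = - 6 L^{2}$)
$\frac{f{\left(1525 \right)}}{392611} + \frac{2531004}{-1555222} = \frac{\left(-6\right) 1525^{2}}{392611} + \frac{2531004}{-1555222} = \left(-6\right) 2325625 \cdot \frac{1}{392611} + 2531004 \left(- \frac{1}{1555222}\right) = \left(-13953750\right) \frac{1}{392611} - \frac{1265502}{777611} = - \frac{13953750}{392611} - \frac{1265502}{777611} = - \frac{11347439496972}{305298632321}$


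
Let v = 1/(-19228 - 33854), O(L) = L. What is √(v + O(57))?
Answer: √17845419354/17694 ≈ 7.5498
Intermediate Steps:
v = -1/53082 (v = 1/(-53082) = -1/53082 ≈ -1.8839e-5)
√(v + O(57)) = √(-1/53082 + 57) = √(3025673/53082) = √17845419354/17694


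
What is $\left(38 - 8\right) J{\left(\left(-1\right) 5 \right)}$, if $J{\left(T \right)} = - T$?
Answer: $150$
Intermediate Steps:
$\left(38 - 8\right) J{\left(\left(-1\right) 5 \right)} = \left(38 - 8\right) \left(- \left(-1\right) 5\right) = 30 \left(\left(-1\right) \left(-5\right)\right) = 30 \cdot 5 = 150$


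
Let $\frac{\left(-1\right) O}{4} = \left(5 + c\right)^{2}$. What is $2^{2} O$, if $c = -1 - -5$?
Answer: $-1296$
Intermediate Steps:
$c = 4$ ($c = -1 + 5 = 4$)
$O = -324$ ($O = - 4 \left(5 + 4\right)^{2} = - 4 \cdot 9^{2} = \left(-4\right) 81 = -324$)
$2^{2} O = 2^{2} \left(-324\right) = 4 \left(-324\right) = -1296$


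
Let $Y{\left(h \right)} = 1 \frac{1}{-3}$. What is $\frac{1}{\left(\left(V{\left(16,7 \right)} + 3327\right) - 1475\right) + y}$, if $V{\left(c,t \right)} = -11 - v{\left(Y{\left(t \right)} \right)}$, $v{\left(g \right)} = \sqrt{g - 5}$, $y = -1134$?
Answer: $\frac{2121}{1499563} + \frac{4 i \sqrt{3}}{1499563} \approx 0.0014144 + 4.6201 \cdot 10^{-6} i$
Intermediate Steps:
$Y{\left(h \right)} = - \frac{1}{3}$ ($Y{\left(h \right)} = 1 \left(- \frac{1}{3}\right) = - \frac{1}{3}$)
$v{\left(g \right)} = \sqrt{-5 + g}$
$V{\left(c,t \right)} = -11 - \frac{4 i \sqrt{3}}{3}$ ($V{\left(c,t \right)} = -11 - \sqrt{-5 - \frac{1}{3}} = -11 - \sqrt{- \frac{16}{3}} = -11 - \frac{4 i \sqrt{3}}{3}$)
$\frac{1}{\left(\left(V{\left(16,7 \right)} + 3327\right) - 1475\right) + y} = \frac{1}{\left(\left(\left(-11 - \frac{4 i \sqrt{3}}{3}\right) + 3327\right) - 1475\right) - 1134} = \frac{1}{\left(\left(3316 - \frac{4 i \sqrt{3}}{3}\right) - 1475\right) - 1134} = \frac{1}{\left(1841 - \frac{4 i \sqrt{3}}{3}\right) - 1134} = \frac{1}{707 - \frac{4 i \sqrt{3}}{3}}$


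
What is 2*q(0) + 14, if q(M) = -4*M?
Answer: 14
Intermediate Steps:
2*q(0) + 14 = 2*(-4*0) + 14 = 2*0 + 14 = 0 + 14 = 14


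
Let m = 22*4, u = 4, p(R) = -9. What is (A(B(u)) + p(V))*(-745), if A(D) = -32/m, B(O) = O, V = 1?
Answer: 76735/11 ≈ 6975.9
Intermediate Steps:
m = 88
A(D) = -4/11 (A(D) = -32/88 = -32*1/88 = -4/11)
(A(B(u)) + p(V))*(-745) = (-4/11 - 9)*(-745) = -103/11*(-745) = 76735/11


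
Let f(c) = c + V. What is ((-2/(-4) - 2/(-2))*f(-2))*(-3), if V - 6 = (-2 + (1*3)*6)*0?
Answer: -18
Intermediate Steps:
V = 6 (V = 6 + (-2 + (1*3)*6)*0 = 6 + (-2 + 3*6)*0 = 6 + (-2 + 18)*0 = 6 + 16*0 = 6 + 0 = 6)
f(c) = 6 + c (f(c) = c + 6 = 6 + c)
((-2/(-4) - 2/(-2))*f(-2))*(-3) = ((-2/(-4) - 2/(-2))*(6 - 2))*(-3) = ((-2*(-1/4) - 2*(-1/2))*4)*(-3) = ((1/2 + 1)*4)*(-3) = ((3/2)*4)*(-3) = 6*(-3) = -18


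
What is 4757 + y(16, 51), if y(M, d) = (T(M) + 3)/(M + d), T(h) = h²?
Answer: 318978/67 ≈ 4760.9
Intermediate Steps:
y(M, d) = (3 + M²)/(M + d) (y(M, d) = (M² + 3)/(M + d) = (3 + M²)/(M + d))
4757 + y(16, 51) = 4757 + (3 + 16²)/(16 + 51) = 4757 + (3 + 256)/67 = 4757 + (1/67)*259 = 4757 + 259/67 = 318978/67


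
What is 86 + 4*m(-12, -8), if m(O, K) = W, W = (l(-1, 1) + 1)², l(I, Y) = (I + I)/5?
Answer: 2186/25 ≈ 87.440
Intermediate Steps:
l(I, Y) = 2*I/5 (l(I, Y) = (2*I)*(⅕) = 2*I/5)
W = 9/25 (W = ((⅖)*(-1) + 1)² = (-⅖ + 1)² = (⅗)² = 9/25 ≈ 0.36000)
m(O, K) = 9/25
86 + 4*m(-12, -8) = 86 + 4*(9/25) = 86 + 36/25 = 2186/25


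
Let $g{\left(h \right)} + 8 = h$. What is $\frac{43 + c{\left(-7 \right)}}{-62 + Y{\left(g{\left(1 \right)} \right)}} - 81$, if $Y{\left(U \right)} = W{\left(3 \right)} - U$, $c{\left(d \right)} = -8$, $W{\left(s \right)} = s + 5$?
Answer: $- \frac{3842}{47} \approx -81.745$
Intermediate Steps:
$g{\left(h \right)} = -8 + h$
$W{\left(s \right)} = 5 + s$
$Y{\left(U \right)} = 8 - U$ ($Y{\left(U \right)} = \left(5 + 3\right) - U = 8 - U$)
$\frac{43 + c{\left(-7 \right)}}{-62 + Y{\left(g{\left(1 \right)} \right)}} - 81 = \frac{43 - 8}{-62 + \left(8 - \left(-8 + 1\right)\right)} - 81 = \frac{35}{-62 + \left(8 - -7\right)} - 81 = \frac{35}{-62 + \left(8 + 7\right)} - 81 = \frac{35}{-62 + 15} - 81 = \frac{35}{-47} - 81 = 35 \left(- \frac{1}{47}\right) - 81 = - \frac{35}{47} - 81 = - \frac{3842}{47}$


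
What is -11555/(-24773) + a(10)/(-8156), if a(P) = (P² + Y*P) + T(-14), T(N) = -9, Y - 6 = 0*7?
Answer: 90501857/202048588 ≈ 0.44792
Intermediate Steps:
Y = 6 (Y = 6 + 0*7 = 6 + 0 = 6)
a(P) = -9 + P² + 6*P (a(P) = (P² + 6*P) - 9 = -9 + P² + 6*P)
-11555/(-24773) + a(10)/(-8156) = -11555/(-24773) + (-9 + 10² + 6*10)/(-8156) = -11555*(-1/24773) + (-9 + 100 + 60)*(-1/8156) = 11555/24773 + 151*(-1/8156) = 11555/24773 - 151/8156 = 90501857/202048588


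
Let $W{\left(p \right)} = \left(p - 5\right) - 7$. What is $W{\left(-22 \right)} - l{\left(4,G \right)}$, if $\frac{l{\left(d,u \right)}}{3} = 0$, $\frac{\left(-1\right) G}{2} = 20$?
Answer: $-34$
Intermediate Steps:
$G = -40$ ($G = \left(-2\right) 20 = -40$)
$l{\left(d,u \right)} = 0$ ($l{\left(d,u \right)} = 3 \cdot 0 = 0$)
$W{\left(p \right)} = -12 + p$ ($W{\left(p \right)} = \left(-5 + p\right) - 7 = -12 + p$)
$W{\left(-22 \right)} - l{\left(4,G \right)} = \left(-12 - 22\right) - 0 = -34 + 0 = -34$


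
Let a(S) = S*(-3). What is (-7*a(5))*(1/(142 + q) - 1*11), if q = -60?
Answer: -94605/82 ≈ -1153.7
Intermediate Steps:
a(S) = -3*S
(-7*a(5))*(1/(142 + q) - 1*11) = (-(-21)*5)*(1/(142 - 60) - 1*11) = (-7*(-15))*(1/82 - 11) = 105*(1/82 - 11) = 105*(-901/82) = -94605/82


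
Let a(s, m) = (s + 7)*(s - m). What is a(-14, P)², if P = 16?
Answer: 44100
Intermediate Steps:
a(s, m) = (7 + s)*(s - m)
a(-14, P)² = ((-14)² - 7*16 + 7*(-14) - 1*16*(-14))² = (196 - 112 - 98 + 224)² = 210² = 44100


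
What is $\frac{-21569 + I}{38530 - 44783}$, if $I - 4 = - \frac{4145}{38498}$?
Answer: $\frac{830213515}{240727994} \approx 3.4488$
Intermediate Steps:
$I = \frac{149847}{38498}$ ($I = 4 - \frac{4145}{38498} = \frac{149847}{38498} \approx 3.8923$)
$\frac{-21569 + I}{38530 - 44783} = \frac{-21569 + \frac{149847}{38498}}{38530 - 44783} = - \frac{830213515}{38498 \left(-6253\right)} = \left(- \frac{830213515}{38498}\right) \left(- \frac{1}{6253}\right) = \frac{830213515}{240727994}$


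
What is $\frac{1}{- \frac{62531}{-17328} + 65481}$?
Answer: $\frac{17328}{1134717299} \approx 1.5271 \cdot 10^{-5}$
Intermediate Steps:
$\frac{1}{- \frac{62531}{-17328} + 65481} = \frac{1}{\left(-62531\right) \left(- \frac{1}{17328}\right) + 65481} = \frac{1}{\frac{62531}{17328} + 65481} = \frac{1}{\frac{1134717299}{17328}} = \frac{17328}{1134717299}$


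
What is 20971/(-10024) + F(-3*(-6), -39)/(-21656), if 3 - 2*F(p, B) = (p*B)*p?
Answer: -129373661/54269936 ≈ -2.3839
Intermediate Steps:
F(p, B) = 3/2 - B*p²/2 (F(p, B) = 3/2 - p*B*p/2 = 3/2 - B*p*p/2 = 3/2 - B*p²/2)
20971/(-10024) + F(-3*(-6), -39)/(-21656) = 20971/(-10024) + (3/2 - ½*(-39)*(-3*(-6))²)/(-21656) = 20971*(-1/10024) + (3/2 - ½*(-39)*18²)*(-1/21656) = -20971/10024 + (3/2 - ½*(-39)*324)*(-1/21656) = -20971/10024 + (3/2 + 6318)*(-1/21656) = -20971/10024 + (12639/2)*(-1/21656) = -20971/10024 - 12639/43312 = -129373661/54269936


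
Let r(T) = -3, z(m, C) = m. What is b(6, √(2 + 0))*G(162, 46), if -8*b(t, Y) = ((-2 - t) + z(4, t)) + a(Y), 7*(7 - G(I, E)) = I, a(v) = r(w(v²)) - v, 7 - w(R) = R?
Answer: -113/8 - 113*√2/56 ≈ -16.979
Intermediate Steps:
w(R) = 7 - R
a(v) = -3 - v
G(I, E) = 7 - I/7
b(t, Y) = ⅛ + Y/8 + t/8 (b(t, Y) = -(((-2 - t) + 4) + (-3 - Y))/8 = -((2 - t) + (-3 - Y))/8 = -(-1 - Y - t)/8 = ⅛ + Y/8 + t/8)
b(6, √(2 + 0))*G(162, 46) = (⅛ + √(2 + 0)/8 + (⅛)*6)*(7 - ⅐*162) = (⅛ + √2/8 + ¾)*(7 - 162/7) = (7/8 + √2/8)*(-113/7) = -113/8 - 113*√2/56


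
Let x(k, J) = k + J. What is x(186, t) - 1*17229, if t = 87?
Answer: -16956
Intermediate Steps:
x(k, J) = J + k
x(186, t) - 1*17229 = (87 + 186) - 1*17229 = 273 - 17229 = -16956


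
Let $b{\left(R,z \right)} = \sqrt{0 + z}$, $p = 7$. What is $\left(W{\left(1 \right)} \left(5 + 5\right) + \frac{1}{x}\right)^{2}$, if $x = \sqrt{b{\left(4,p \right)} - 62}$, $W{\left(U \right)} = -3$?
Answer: $\left(30 + \frac{i}{\sqrt{62 - \sqrt{7}}}\right)^{2} \approx 899.98 + 7.788 i$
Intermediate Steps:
$b{\left(R,z \right)} = \sqrt{z}$
$x = \sqrt{-62 + \sqrt{7}}$ ($x = \sqrt{\sqrt{7} - 62} = \sqrt{-62 + \sqrt{7}} \approx 7.7042 i$)
$\left(W{\left(1 \right)} \left(5 + 5\right) + \frac{1}{x}\right)^{2} = \left(- 3 \left(5 + 5\right) + \frac{1}{\sqrt{-62 + \sqrt{7}}}\right)^{2} = \left(\left(-3\right) 10 + \frac{1}{\sqrt{-62 + \sqrt{7}}}\right)^{2} = \left(-30 + \frac{1}{\sqrt{-62 + \sqrt{7}}}\right)^{2}$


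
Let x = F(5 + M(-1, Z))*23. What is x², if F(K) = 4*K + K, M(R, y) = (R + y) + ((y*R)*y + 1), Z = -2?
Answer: 13225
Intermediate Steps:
M(R, y) = 1 + R + y + R*y² (M(R, y) = (R + y) + ((R*y)*y + 1) = (R + y) + (R*y² + 1) = (R + y) + (1 + R*y²) = 1 + R + y + R*y²)
F(K) = 5*K
x = -115 (x = (5*(5 + (1 - 1 - 2 - 1*(-2)²)))*23 = (5*(5 + (1 - 1 - 2 - 1*4)))*23 = (5*(5 + (1 - 1 - 2 - 4)))*23 = (5*(5 - 6))*23 = (5*(-1))*23 = -5*23 = -115)
x² = (-115)² = 13225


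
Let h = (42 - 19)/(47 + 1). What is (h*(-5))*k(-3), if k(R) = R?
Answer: 115/16 ≈ 7.1875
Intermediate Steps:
h = 23/48 ≈ 0.47917
(h*(-5))*k(-3) = ((23/48)*(-5))*(-3) = -115/48*(-3) = 115/16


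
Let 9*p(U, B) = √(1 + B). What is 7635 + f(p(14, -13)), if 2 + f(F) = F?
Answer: 7633 + 2*I*√3/9 ≈ 7633.0 + 0.3849*I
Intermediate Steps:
p(U, B) = √(1 + B)/9
f(F) = -2 + F
7635 + f(p(14, -13)) = 7635 + (-2 + √(1 - 13)/9) = 7635 + (-2 + √(-12)/9) = 7635 + (-2 + (2*I*√3)/9) = 7635 + (-2 + 2*I*√3/9) = 7633 + 2*I*√3/9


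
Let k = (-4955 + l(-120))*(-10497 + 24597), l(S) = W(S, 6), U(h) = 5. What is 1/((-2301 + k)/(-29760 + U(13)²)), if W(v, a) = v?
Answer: 29735/71559801 ≈ 0.00041553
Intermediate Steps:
l(S) = S
k = -71557500 (k = (-4955 - 120)*(-10497 + 24597) = -5075*14100 = -71557500)
1/((-2301 + k)/(-29760 + U(13)²)) = 1/((-2301 - 71557500)/(-29760 + 5²)) = 1/(-71559801/(-29760 + 25)) = 1/(-71559801/(-29735)) = 1/(-71559801*(-1/29735)) = 1/(71559801/29735) = 29735/71559801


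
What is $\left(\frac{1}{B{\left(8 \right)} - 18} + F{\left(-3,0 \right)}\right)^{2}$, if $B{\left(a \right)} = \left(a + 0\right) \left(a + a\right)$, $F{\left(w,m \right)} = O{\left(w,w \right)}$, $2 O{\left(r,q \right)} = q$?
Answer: $\frac{6724}{3025} \approx 2.2228$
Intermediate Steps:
$O{\left(r,q \right)} = \frac{q}{2}$
$F{\left(w,m \right)} = \frac{w}{2}$
$B{\left(a \right)} = 2 a^{2}$ ($B{\left(a \right)} = a 2 a = 2 a^{2}$)
$\left(\frac{1}{B{\left(8 \right)} - 18} + F{\left(-3,0 \right)}\right)^{2} = \left(\frac{1}{2 \cdot 8^{2} - 18} + \frac{1}{2} \left(-3\right)\right)^{2} = \left(\frac{1}{2 \cdot 64 - 18} - \frac{3}{2}\right)^{2} = \left(\frac{1}{128 - 18} - \frac{3}{2}\right)^{2} = \left(\frac{1}{110} - \frac{3}{2}\right)^{2} = \left(- \frac{82}{55}\right)^{2} = \frac{6724}{3025}$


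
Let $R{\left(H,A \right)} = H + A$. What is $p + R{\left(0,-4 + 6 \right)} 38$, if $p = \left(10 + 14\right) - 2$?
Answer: $98$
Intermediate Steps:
$R{\left(H,A \right)} = A + H$
$p = 22$ ($p = 24 - 2 = 22$)
$p + R{\left(0,-4 + 6 \right)} 38 = 22 + \left(\left(-4 + 6\right) + 0\right) 38 = 22 + \left(2 + 0\right) 38 = 22 + 2 \cdot 38 = 22 + 76 = 98$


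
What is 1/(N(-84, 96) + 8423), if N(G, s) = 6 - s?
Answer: 1/8333 ≈ 0.00012000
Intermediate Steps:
1/(N(-84, 96) + 8423) = 1/((6 - 1*96) + 8423) = 1/((6 - 96) + 8423) = 1/(-90 + 8423) = 1/8333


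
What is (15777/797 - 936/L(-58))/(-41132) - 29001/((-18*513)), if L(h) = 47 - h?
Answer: 5545380271981/1765813418460 ≈ 3.1404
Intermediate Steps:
(15777/797 - 936/L(-58))/(-41132) - 29001/((-18*513)) = (15777/797 - 936/(47 - 1*(-58)))/(-41132) - 29001/((-18*513)) = (15777*(1/797) - 936/(47 + 58))*(-1/41132) - 29001/(-9234) = (15777/797 - 936/105)*(-1/41132) - 29001*(-1/9234) = (15777/797 - 936*1/105)*(-1/41132) + 9667/3078 = (15777/797 - 312/35)*(-1/41132) + 9667/3078 = (303531/27895)*(-1/41132) + 9667/3078 = -303531/1147377140 + 9667/3078 = 5545380271981/1765813418460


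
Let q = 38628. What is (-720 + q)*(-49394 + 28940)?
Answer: -775370232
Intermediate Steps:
(-720 + q)*(-49394 + 28940) = (-720 + 38628)*(-49394 + 28940) = 37908*(-20454) = -775370232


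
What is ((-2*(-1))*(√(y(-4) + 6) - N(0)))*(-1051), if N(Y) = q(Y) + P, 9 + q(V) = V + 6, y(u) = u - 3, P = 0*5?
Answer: -6306 - 2102*I ≈ -6306.0 - 2102.0*I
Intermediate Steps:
P = 0
y(u) = -3 + u
q(V) = -3 + V (q(V) = -9 + (V + 6) = -9 + (6 + V) = -3 + V)
N(Y) = -3 + Y (N(Y) = (-3 + Y) + 0 = -3 + Y)
((-2*(-1))*(√(y(-4) + 6) - N(0)))*(-1051) = ((-2*(-1))*(√((-3 - 4) + 6) - (-3 + 0)))*(-1051) = (2*(√(-7 + 6) - 1*(-3)))*(-1051) = (2*(√(-1) + 3))*(-1051) = (2*(I + 3))*(-1051) = (2*(3 + I))*(-1051) = (6 + 2*I)*(-1051) = -6306 - 2102*I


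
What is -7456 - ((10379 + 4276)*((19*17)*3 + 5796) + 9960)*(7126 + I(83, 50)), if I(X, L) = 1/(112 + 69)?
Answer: -127885700349781/181 ≈ -7.0655e+11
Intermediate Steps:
I(X, L) = 1/181
-7456 - ((10379 + 4276)*((19*17)*3 + 5796) + 9960)*(7126 + I(83, 50)) = -7456 - ((10379 + 4276)*((19*17)*3 + 5796) + 9960)*(7126 + 1/181) = -7456 - (14655*(323*3 + 5796) + 9960)*1289807/181 = -7456 - (14655*(969 + 5796) + 9960)*1289807/181 = -7456 - (14655*6765 + 9960)*1289807/181 = -7456 - (99141075 + 9960)*1289807/181 = -7456 - 99151035*1289807/181 = -7456 - 1*127885699000245/181 = -7456 - 127885699000245/181 = -127885700349781/181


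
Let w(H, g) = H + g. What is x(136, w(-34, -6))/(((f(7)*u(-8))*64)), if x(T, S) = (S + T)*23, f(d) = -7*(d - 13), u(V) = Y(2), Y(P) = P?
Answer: 23/56 ≈ 0.41071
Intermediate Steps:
u(V) = 2
f(d) = 91 - 7*d (f(d) = -7*(-13 + d) = 91 - 7*d)
x(T, S) = 23*S + 23*T
x(136, w(-34, -6))/(((f(7)*u(-8))*64)) = (23*(-34 - 6) + 23*136)/((((91 - 7*7)*2)*64)) = (23*(-40) + 3128)/((((91 - 49)*2)*64)) = (-920 + 3128)/(((42*2)*64)) = 2208/((84*64)) = 2208/5376 = 2208*(1/5376) = 23/56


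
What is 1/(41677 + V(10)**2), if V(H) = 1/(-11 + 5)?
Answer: 36/1500373 ≈ 2.3994e-5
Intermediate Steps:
V(H) = -1/6 (V(H) = 1/(-6) = -1/6)
1/(41677 + V(10)**2) = 1/(41677 + (-1/6)**2) = 1/(41677 + 1/36) = 1/(1500373/36) = 36/1500373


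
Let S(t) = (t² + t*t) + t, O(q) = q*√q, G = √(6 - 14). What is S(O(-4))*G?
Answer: √2*(16 - 256*I) ≈ 22.627 - 362.04*I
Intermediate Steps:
G = 2*I*√2 (G = √(-8) = 2*I*√2 ≈ 2.8284*I)
O(q) = q^(3/2)
S(t) = t + 2*t² (S(t) = (t² + t²) + t = 2*t² + t = t + 2*t²)
S(O(-4))*G = ((-4)^(3/2)*(1 + 2*(-4)^(3/2)))*(2*I*√2) = ((-8*I)*(1 + 2*(-8*I)))*(2*I*√2) = ((-8*I)*(1 - 16*I))*(2*I*√2) = (-8*I*(1 - 16*I))*(2*I*√2) = 16*√2*(1 - 16*I)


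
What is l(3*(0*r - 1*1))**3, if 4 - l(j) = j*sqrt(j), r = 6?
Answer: -260 + 63*I*sqrt(3) ≈ -260.0 + 109.12*I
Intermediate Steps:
l(j) = 4 - j**(3/2) (l(j) = 4 - j*sqrt(j) = 4 - j**(3/2))
l(3*(0*r - 1*1))**3 = (4 - (3*(0*6 - 1*1))**(3/2))**3 = (4 - (3*(0 - 1))**(3/2))**3 = (4 - (3*(-1))**(3/2))**3 = (4 - (-3)**(3/2))**3 = (4 - (-3)*I*sqrt(3))**3 = (4 + 3*I*sqrt(3))**3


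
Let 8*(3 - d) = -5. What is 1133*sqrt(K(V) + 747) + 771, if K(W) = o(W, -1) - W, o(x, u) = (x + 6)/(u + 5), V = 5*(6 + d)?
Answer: 771 + 3399*sqrt(5066)/8 ≈ 31012.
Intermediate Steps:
d = 29/8 (d = 3 - 1/8*(-5) = 3 + 5/8 = 29/8 ≈ 3.6250)
V = 385/8 (V = 5*(6 + 29/8) = 5*(77/8) = 385/8 ≈ 48.125)
o(x, u) = (6 + x)/(5 + u)
K(W) = 3/2 - 3*W/4 (K(W) = (6 + W)/(5 - 1) - W = (6 + W)/4 - W = (3/2 + W/4) - W = 3/2 - 3*W/4)
1133*sqrt(K(V) + 747) + 771 = 1133*sqrt((3/2 - 3/4*385/8) + 747) + 771 = 1133*sqrt((3/2 - 1155/32) + 747) + 771 = 1133*sqrt(-1107/32 + 747) + 771 = 1133*sqrt(22797/32) + 771 = 1133*(3*sqrt(5066)/8) + 771 = 3399*sqrt(5066)/8 + 771 = 771 + 3399*sqrt(5066)/8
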